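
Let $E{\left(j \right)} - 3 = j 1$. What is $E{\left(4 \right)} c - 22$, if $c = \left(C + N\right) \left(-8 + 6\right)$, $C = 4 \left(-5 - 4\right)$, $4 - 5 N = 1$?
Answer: $\frac{2368}{5} \approx 473.6$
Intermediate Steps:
$N = \frac{3}{5}$ ($N = \frac{4}{5} - \frac{1}{5} = \frac{3}{5} \approx 0.6$)
$E{\left(j \right)} = 3 + j$ ($E{\left(j \right)} = 3 + j 1 = 3 + j$)
$C = -36$ ($C = 4 \left(-9\right) = -36$)
$c = \frac{354}{5}$ ($c = \left(-36 + \frac{3}{5}\right) \left(-8 + 6\right) = \left(- \frac{177}{5}\right) \left(-2\right) = \frac{354}{5} \approx 70.8$)
$E{\left(4 \right)} c - 22 = \left(3 + 4\right) \frac{354}{5} - 22 = 7 \cdot \frac{354}{5} - 22 = \frac{2478}{5} - 22 = \frac{2368}{5}$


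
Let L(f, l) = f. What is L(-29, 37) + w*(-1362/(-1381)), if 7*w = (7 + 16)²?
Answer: 440155/9667 ≈ 45.532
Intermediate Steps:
w = 529/7 (w = (7 + 16)²/7 = (⅐)*23² = (⅐)*529 = 529/7 ≈ 75.571)
L(-29, 37) + w*(-1362/(-1381)) = -29 + 529*(-1362/(-1381))/7 = -29 + 529*(-1362*(-1/1381))/7 = -29 + (529/7)*(1362/1381) = -29 + 720498/9667 = 440155/9667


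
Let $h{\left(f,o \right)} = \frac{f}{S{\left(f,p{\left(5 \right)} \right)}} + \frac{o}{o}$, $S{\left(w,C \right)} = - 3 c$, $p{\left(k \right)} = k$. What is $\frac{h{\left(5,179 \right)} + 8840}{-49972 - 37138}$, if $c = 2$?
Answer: $- \frac{1711}{16860} \approx -0.10148$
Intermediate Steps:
$S{\left(w,C \right)} = -6$ ($S{\left(w,C \right)} = \left(-3\right) 2 = -6$)
$h{\left(f,o \right)} = 1 - \frac{f}{6}$ ($h{\left(f,o \right)} = \frac{f}{-6} + \frac{o}{o} = f \left(- \frac{1}{6}\right) + 1 = - \frac{f}{6} + 1 = 1 - \frac{f}{6}$)
$\frac{h{\left(5,179 \right)} + 8840}{-49972 - 37138} = \frac{\left(1 - \frac{5}{6}\right) + 8840}{-49972 - 37138} = \frac{\left(1 - \frac{5}{6}\right) + 8840}{-87110} = \left(\frac{1}{6} + 8840\right) \left(- \frac{1}{87110}\right) = \frac{53041}{6} \left(- \frac{1}{87110}\right) = - \frac{1711}{16860}$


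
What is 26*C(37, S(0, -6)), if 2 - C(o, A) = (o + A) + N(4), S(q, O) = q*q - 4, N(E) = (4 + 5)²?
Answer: -2912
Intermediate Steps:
N(E) = 81 (N(E) = 9² = 81)
S(q, O) = -4 + q² (S(q, O) = q² - 4 = -4 + q²)
C(o, A) = -79 - A - o (C(o, A) = 2 - ((o + A) + 81) = 2 - ((A + o) + 81) = 2 - (81 + A + o) = 2 + (-81 - A - o) = -79 - A - o)
26*C(37, S(0, -6)) = 26*(-79 - (-4 + 0²) - 1*37) = 26*(-79 - (-4 + 0) - 37) = 26*(-79 - 1*(-4) - 37) = 26*(-79 + 4 - 37) = 26*(-112) = -2912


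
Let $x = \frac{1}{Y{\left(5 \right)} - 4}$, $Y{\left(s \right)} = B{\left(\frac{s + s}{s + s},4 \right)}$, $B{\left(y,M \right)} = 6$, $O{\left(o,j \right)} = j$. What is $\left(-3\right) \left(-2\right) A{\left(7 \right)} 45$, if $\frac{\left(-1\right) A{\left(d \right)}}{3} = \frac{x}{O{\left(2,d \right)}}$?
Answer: $- \frac{405}{7} \approx -57.857$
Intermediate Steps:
$Y{\left(s \right)} = 6$
$x = \frac{1}{2}$ ($x = \frac{1}{6 - 4} = \frac{1}{2} \approx 0.5$)
$A{\left(d \right)} = - \frac{3}{2 d}$ ($A{\left(d \right)} = - 3 \frac{1}{2 d} = - \frac{3}{2 d}$)
$\left(-3\right) \left(-2\right) A{\left(7 \right)} 45 = \left(-3\right) \left(-2\right) \left(- \frac{3}{2 \cdot 7}\right) 45 = 6 \left(\left(- \frac{3}{2}\right) \frac{1}{7}\right) 45 = 6 \left(- \frac{3}{14}\right) 45 = \left(- \frac{9}{7}\right) 45 = - \frac{405}{7}$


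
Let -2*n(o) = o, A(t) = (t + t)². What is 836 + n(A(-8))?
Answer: 708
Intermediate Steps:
A(t) = 4*t² (A(t) = (2*t)² = 4*t²)
n(o) = -o/2
836 + n(A(-8)) = 836 - 2*(-8)² = 836 - 2*64 = 836 - ½*256 = 836 - 128 = 708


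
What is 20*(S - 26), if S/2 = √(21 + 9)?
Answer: -520 + 40*√30 ≈ -300.91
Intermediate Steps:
S = 2*√30 (S = 2*√(21 + 9) = 2*√30 ≈ 10.954)
20*(S - 26) = 20*(2*√30 - 26) = 20*(-26 + 2*√30) = -520 + 40*√30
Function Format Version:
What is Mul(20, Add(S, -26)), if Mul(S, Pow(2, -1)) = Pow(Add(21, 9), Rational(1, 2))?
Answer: Add(-520, Mul(40, Pow(30, Rational(1, 2)))) ≈ -300.91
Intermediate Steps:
S = Mul(2, Pow(30, Rational(1, 2))) (S = Mul(2, Pow(Add(21, 9), Rational(1, 2))) = Mul(2, Pow(30, Rational(1, 2))) ≈ 10.954)
Mul(20, Add(S, -26)) = Mul(20, Add(Mul(2, Pow(30, Rational(1, 2))), -26)) = Mul(20, Add(-26, Mul(2, Pow(30, Rational(1, 2))))) = Add(-520, Mul(40, Pow(30, Rational(1, 2))))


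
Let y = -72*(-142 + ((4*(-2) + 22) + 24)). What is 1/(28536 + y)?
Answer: 1/36024 ≈ 2.7759e-5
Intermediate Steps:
y = 7488 (y = -72*(-142 + ((-8 + 22) + 24)) = -72*(-142 + (14 + 24)) = -72*(-142 + 38) = -72*(-104) = 7488)
1/(28536 + y) = 1/(28536 + 7488) = 1/36024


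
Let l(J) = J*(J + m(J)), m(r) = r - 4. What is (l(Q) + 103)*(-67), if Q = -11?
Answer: -26063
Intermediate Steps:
m(r) = -4 + r
l(J) = J*(-4 + 2*J) (l(J) = J*(J + (-4 + J)) = J*(-4 + 2*J))
(l(Q) + 103)*(-67) = (2*(-11)*(-2 - 11) + 103)*(-67) = (2*(-11)*(-13) + 103)*(-67) = (286 + 103)*(-67) = 389*(-67) = -26063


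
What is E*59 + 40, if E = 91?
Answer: 5409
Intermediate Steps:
E*59 + 40 = 91*59 + 40 = 5369 + 40 = 5409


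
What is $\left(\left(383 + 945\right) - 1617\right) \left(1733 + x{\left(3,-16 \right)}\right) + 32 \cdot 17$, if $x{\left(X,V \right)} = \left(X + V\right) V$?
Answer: $-560405$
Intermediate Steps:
$x{\left(X,V \right)} = V \left(V + X\right)$ ($x{\left(X,V \right)} = \left(V + X\right) V = V \left(V + X\right)$)
$\left(\left(383 + 945\right) - 1617\right) \left(1733 + x{\left(3,-16 \right)}\right) + 32 \cdot 17 = \left(\left(383 + 945\right) - 1617\right) \left(1733 - 16 \left(-16 + 3\right)\right) + 32 \cdot 17 = \left(1328 - 1617\right) \left(1733 - -208\right) + 544 = - 289 \left(1733 + 208\right) + 544 = \left(-289\right) 1941 + 544 = -560949 + 544 = -560405$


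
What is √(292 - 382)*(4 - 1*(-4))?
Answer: 24*I*√10 ≈ 75.895*I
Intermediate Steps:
√(292 - 382)*(4 - 1*(-4)) = √(-90)*(4 + 4) = (3*I*√10)*8 = 24*I*√10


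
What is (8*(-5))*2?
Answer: -80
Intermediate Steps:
(8*(-5))*2 = -40*2 = -80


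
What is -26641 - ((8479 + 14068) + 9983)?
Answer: -59171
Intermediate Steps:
-26641 - ((8479 + 14068) + 9983) = -26641 - (22547 + 9983) = -26641 - 1*32530 = -26641 - 32530 = -59171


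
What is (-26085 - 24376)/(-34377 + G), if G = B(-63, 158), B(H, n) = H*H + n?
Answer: 50461/30250 ≈ 1.6681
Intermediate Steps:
B(H, n) = n + H**2 (B(H, n) = H**2 + n = n + H**2)
G = 4127 (G = 158 + (-63)**2 = 158 + 3969 = 4127)
(-26085 - 24376)/(-34377 + G) = (-26085 - 24376)/(-34377 + 4127) = -50461/(-30250) = -50461*(-1/30250) = 50461/30250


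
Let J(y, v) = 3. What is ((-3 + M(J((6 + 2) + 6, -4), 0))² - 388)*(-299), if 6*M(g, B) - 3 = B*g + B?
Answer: 456573/4 ≈ 1.1414e+5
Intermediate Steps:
M(g, B) = ½ + B/6 + B*g/6 (M(g, B) = ½ + (B*g + B)/6 = ½ + (B + B*g)/6 = ½ + (B/6 + B*g/6) = ½ + B/6 + B*g/6)
((-3 + M(J((6 + 2) + 6, -4), 0))² - 388)*(-299) = ((-3 + (½ + (⅙)*0 + (⅙)*0*3))² - 388)*(-299) = ((-3 + (½ + 0 + 0))² - 388)*(-299) = ((-3 + ½)² - 388)*(-299) = ((-5/2)² - 388)*(-299) = (25/4 - 388)*(-299) = -1527/4*(-299) = 456573/4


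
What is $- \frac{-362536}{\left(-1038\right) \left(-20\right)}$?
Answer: $\frac{45317}{2595} \approx 17.463$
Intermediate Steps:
$- \frac{-362536}{\left(-1038\right) \left(-20\right)} = - \frac{-362536}{20760} = \left(-1\right) \left(- \frac{45317}{2595}\right) = \frac{45317}{2595}$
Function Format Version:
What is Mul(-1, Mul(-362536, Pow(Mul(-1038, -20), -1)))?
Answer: Rational(45317, 2595) ≈ 17.463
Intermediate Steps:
Mul(-1, Mul(-362536, Pow(Mul(-1038, -20), -1))) = Mul(-1, Mul(-362536, Pow(20760, -1))) = Mul(-1, Mul(-362536, Rational(1, 20760))) = Mul(-1, Rational(-45317, 2595)) = Rational(45317, 2595)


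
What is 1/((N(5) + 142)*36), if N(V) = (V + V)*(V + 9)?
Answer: 1/10152 ≈ 9.8503e-5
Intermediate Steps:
N(V) = 2*V*(9 + V) (N(V) = (2*V)*(9 + V) = 2*V*(9 + V))
1/((N(5) + 142)*36) = 1/((2*5*(9 + 5) + 142)*36) = 1/((2*5*14 + 142)*36) = 1/((140 + 142)*36) = 1/(282*36) = 1/10152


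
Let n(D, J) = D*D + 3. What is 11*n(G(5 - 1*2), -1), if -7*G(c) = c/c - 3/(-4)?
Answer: 539/16 ≈ 33.688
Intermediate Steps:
G(c) = -¼ (G(c) = -(c/c - 3/(-4))/7 = -(1 - 3*(-¼))/7 = -(1 + ¾)/7 = -⅐*7/4 = -¼)
n(D, J) = 3 + D² (n(D, J) = D² + 3 = 3 + D²)
11*n(G(5 - 1*2), -1) = 11*(3 + (-¼)²) = 11*(3 + 1/16) = 11*(49/16) = 539/16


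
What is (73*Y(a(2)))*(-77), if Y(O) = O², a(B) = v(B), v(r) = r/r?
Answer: -5621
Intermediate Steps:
v(r) = 1
a(B) = 1
(73*Y(a(2)))*(-77) = (73*1²)*(-77) = (73*1)*(-77) = 73*(-77) = -5621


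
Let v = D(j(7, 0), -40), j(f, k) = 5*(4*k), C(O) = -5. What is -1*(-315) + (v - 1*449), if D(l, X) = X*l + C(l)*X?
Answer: 66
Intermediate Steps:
j(f, k) = 20*k
D(l, X) = -5*X + X*l (D(l, X) = X*l - 5*X = -5*X + X*l)
v = 200 (v = -40*(-5 + 20*0) = -40*(-5 + 0) = -40*(-5) = 200)
-1*(-315) + (v - 1*449) = -1*(-315) + (200 - 1*449) = 315 + (200 - 449) = 315 - 249 = 66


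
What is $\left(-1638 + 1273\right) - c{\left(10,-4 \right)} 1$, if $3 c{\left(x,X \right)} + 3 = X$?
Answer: $- \frac{1088}{3} \approx -362.67$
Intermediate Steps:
$c{\left(x,X \right)} = -1 + \frac{X}{3}$
$\left(-1638 + 1273\right) - c{\left(10,-4 \right)} 1 = \left(-1638 + 1273\right) - \left(-1 + \frac{1}{3} \left(-4\right)\right) 1 = -365 - \left(-1 - \frac{4}{3}\right) 1 = -365 - \left(- \frac{7}{3}\right) 1 = -365 - - \frac{7}{3} = -365 + \frac{7}{3} = - \frac{1088}{3}$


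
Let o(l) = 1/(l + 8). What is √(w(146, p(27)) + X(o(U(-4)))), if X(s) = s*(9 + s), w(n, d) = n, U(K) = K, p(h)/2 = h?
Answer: √2373/4 ≈ 12.178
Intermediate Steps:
p(h) = 2*h
o(l) = 1/(8 + l)
√(w(146, p(27)) + X(o(U(-4)))) = √(146 + (9 + 1/(8 - 4))/(8 - 4)) = √(146 + (9 + 1/4)/4) = √(146 + (9 + ¼)/4) = √(146 + (¼)*(37/4)) = √(146 + 37/16) = √(2373/16) = √2373/4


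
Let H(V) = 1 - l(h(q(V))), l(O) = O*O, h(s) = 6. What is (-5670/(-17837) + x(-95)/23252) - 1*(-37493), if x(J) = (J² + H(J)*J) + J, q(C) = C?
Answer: 15550419359807/414745924 ≈ 37494.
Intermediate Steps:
l(O) = O²
H(V) = -35 (H(V) = 1 - 1*6² = 1 - 1*36 = 1 - 36 = -35)
x(J) = J² - 34*J (x(J) = (J² - 35*J) + J = J² - 34*J)
(-5670/(-17837) + x(-95)/23252) - 1*(-37493) = (-5670/(-17837) - 95*(-34 - 95)/23252) - 1*(-37493) = (-5670*(-1/17837) - 95*(-129)*(1/23252)) + 37493 = (5670/17837 + 12255*(1/23252)) + 37493 = (5670/17837 + 12255/23252) + 37493 = 350431275/414745924 + 37493 = 15550419359807/414745924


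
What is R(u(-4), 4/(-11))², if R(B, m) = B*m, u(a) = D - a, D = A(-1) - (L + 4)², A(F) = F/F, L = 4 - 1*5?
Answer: 256/121 ≈ 2.1157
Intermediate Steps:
L = -1 (L = 4 - 5 = -1)
A(F) = 1
D = -8 (D = 1 - (-1 + 4)² = 1 - 1*3² = 1 - 1*9 = 1 - 9 = -8)
u(a) = -8 - a
R(u(-4), 4/(-11))² = ((-8 - 1*(-4))*(4/(-11)))² = ((-8 + 4)*(4*(-1/11)))² = (-4*(-4/11))² = (16/11)² = 256/121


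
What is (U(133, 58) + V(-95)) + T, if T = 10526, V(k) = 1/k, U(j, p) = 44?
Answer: 1004149/95 ≈ 10570.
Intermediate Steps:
(U(133, 58) + V(-95)) + T = (44 + 1/(-95)) + 10526 = (44 - 1/95) + 10526 = 4179/95 + 10526 = 1004149/95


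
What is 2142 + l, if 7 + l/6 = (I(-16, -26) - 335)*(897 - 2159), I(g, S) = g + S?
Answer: 2856744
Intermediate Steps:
I(g, S) = S + g
l = 2854602 (l = -42 + 6*(((-26 - 16) - 335)*(897 - 2159)) = -42 + 6*((-42 - 335)*(-1262)) = -42 + 6*(-377*(-1262)) = -42 + 6*475774 = -42 + 2854644 = 2854602)
2142 + l = 2142 + 2854602 = 2856744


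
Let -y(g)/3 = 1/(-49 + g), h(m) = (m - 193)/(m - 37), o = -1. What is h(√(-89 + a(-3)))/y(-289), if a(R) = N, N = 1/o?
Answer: 2444078/4377 + 52728*I*√10/1459 ≈ 558.39 + 114.28*I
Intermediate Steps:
N = -1 (N = 1/(-1) = -1)
a(R) = -1
h(m) = (-193 + m)/(-37 + m)
y(g) = -3/(-49 + g)
h(√(-89 + a(-3)))/y(-289) = ((-193 + √(-89 - 1))/(-37 + √(-89 - 1)))/((-3/(-49 - 289))) = ((-193 + √(-90))/(-37 + √(-90)))/((-3/(-338))) = ((-193 + 3*I*√10)/(-37 + 3*I*√10))/((-3*(-1/338))) = ((-193 + 3*I*√10)/(-37 + 3*I*√10))/(3/338) = ((-193 + 3*I*√10)/(-37 + 3*I*√10))*(338/3) = 338*(-193 + 3*I*√10)/(3*(-37 + 3*I*√10))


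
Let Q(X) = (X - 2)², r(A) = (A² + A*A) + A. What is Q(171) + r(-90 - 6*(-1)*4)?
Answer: 37207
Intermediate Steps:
r(A) = A + 2*A² (r(A) = (A² + A²) + A = 2*A² + A = A + 2*A²)
Q(X) = (-2 + X)²
Q(171) + r(-90 - 6*(-1)*4) = (-2 + 171)² + (-90 - 6*(-1)*4)*(1 + 2*(-90 - 6*(-1)*4)) = 169² + (-90 - (-6)*4)*(1 + 2*(-90 - (-6)*4)) = 28561 + (-90 - 1*(-24))*(1 + 2*(-90 - 1*(-24))) = 28561 + (-90 + 24)*(1 + 2*(-90 + 24)) = 28561 - 66*(1 + 2*(-66)) = 28561 - 66*(1 - 132) = 28561 - 66*(-131) = 28561 + 8646 = 37207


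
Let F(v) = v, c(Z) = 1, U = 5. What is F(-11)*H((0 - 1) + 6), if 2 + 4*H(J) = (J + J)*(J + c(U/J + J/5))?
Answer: -319/2 ≈ -159.50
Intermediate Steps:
H(J) = -½ + J*(1 + J)/2 (H(J) = -½ + ((J + J)*(J + 1))/4 = -½ + ((2*J)*(1 + J))/4 = -½ + (2*J*(1 + J))/4 = -½ + J*(1 + J)/2)
F(-11)*H((0 - 1) + 6) = -11*(-½ + ((0 - 1) + 6)/2 + ((0 - 1) + 6)²/2) = -11*(-½ + (-1 + 6)/2 + (-1 + 6)²/2) = -11*(-½ + (½)*5 + (½)*5²) = -11*(-½ + 5/2 + (½)*25) = -11*(-½ + 5/2 + 25/2) = -11*29/2 = -319/2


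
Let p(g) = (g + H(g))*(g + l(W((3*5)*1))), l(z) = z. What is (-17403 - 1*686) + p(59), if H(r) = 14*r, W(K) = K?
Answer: 47401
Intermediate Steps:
p(g) = 15*g*(15 + g) (p(g) = (g + 14*g)*(g + (3*5)*1) = (15*g)*(g + 15*1) = (15*g)*(g + 15) = (15*g)*(15 + g) = 15*g*(15 + g))
(-17403 - 1*686) + p(59) = (-17403 - 1*686) + 15*59*(15 + 59) = (-17403 - 686) + 15*59*74 = -18089 + 65490 = 47401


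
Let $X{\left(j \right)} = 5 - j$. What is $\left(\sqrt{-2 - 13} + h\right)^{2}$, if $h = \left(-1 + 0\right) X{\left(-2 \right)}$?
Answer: $\left(7 - i \sqrt{15}\right)^{2} \approx 34.0 - 54.222 i$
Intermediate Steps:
$h = -7$ ($h = \left(-1 + 0\right) \left(5 - -2\right) = - (5 + 2) = \left(-1\right) 7 = -7$)
$\left(\sqrt{-2 - 13} + h\right)^{2} = \left(\sqrt{-2 - 13} - 7\right)^{2} = \left(\sqrt{-15} - 7\right)^{2} = \left(i \sqrt{15} - 7\right)^{2} = \left(-7 + i \sqrt{15}\right)^{2}$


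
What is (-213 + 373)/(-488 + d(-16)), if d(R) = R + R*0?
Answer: -20/63 ≈ -0.31746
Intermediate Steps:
d(R) = R (d(R) = R + 0 = R)
(-213 + 373)/(-488 + d(-16)) = (-213 + 373)/(-488 - 16) = 160/(-504) = 160*(-1/504) = -20/63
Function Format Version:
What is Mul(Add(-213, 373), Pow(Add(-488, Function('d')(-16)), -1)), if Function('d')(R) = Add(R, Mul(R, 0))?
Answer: Rational(-20, 63) ≈ -0.31746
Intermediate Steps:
Function('d')(R) = R (Function('d')(R) = Add(R, 0) = R)
Mul(Add(-213, 373), Pow(Add(-488, Function('d')(-16)), -1)) = Mul(Add(-213, 373), Pow(Add(-488, -16), -1)) = Mul(160, Pow(-504, -1)) = Mul(160, Rational(-1, 504)) = Rational(-20, 63)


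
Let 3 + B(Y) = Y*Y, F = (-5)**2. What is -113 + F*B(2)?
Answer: -88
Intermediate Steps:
F = 25
B(Y) = -3 + Y**2 (B(Y) = -3 + Y*Y = -3 + Y**2)
-113 + F*B(2) = -113 + 25*(-3 + 2**2) = -113 + 25*(-3 + 4) = -113 + 25*1 = -113 + 25 = -88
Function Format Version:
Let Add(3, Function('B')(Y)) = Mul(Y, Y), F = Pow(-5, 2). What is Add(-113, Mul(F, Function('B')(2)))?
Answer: -88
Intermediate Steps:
F = 25
Function('B')(Y) = Add(-3, Pow(Y, 2)) (Function('B')(Y) = Add(-3, Mul(Y, Y)) = Add(-3, Pow(Y, 2)))
Add(-113, Mul(F, Function('B')(2))) = Add(-113, Mul(25, Add(-3, Pow(2, 2)))) = Add(-113, Mul(25, Add(-3, 4))) = Add(-113, Mul(25, 1)) = Add(-113, 25) = -88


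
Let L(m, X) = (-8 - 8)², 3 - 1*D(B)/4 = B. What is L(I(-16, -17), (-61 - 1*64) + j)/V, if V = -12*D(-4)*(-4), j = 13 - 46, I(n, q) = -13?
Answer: 4/21 ≈ 0.19048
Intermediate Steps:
D(B) = 12 - 4*B
j = -33
L(m, X) = 256 (L(m, X) = (-16)² = 256)
V = 1344 (V = -12*(12 - 4*(-4))*(-4) = -12*(12 + 16)*(-4) = -12*28*(-4) = -336*(-4) = 1344)
L(I(-16, -17), (-61 - 1*64) + j)/V = 256/1344 = 256*(1/1344) = 4/21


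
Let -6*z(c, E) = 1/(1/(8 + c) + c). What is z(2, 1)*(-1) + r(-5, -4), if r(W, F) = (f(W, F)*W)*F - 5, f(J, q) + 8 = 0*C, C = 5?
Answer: -10390/63 ≈ -164.92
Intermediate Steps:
f(J, q) = -8 (f(J, q) = -8 + 0*5 = -8 + 0 = -8)
z(c, E) = -1/(6*(c + 1/(8 + c))) (z(c, E) = -1/(6*(1/(8 + c) + c)) = -1/(6*(c + 1/(8 + c))))
r(W, F) = -5 - 8*F*W (r(W, F) = (-8*W)*F - 5 = -8*F*W - 5 = -5 - 8*F*W)
z(2, 1)*(-1) + r(-5, -4) = ((-8 - 1*2)/(6*(1 + 2² + 8*2)))*(-1) + (-5 - 8*(-4)*(-5)) = ((-8 - 2)/(6*(1 + 4 + 16)))*(-1) + (-5 - 160) = ((⅙)*(-10)/21)*(-1) - 165 = ((⅙)*(1/21)*(-10))*(-1) - 165 = -5/63*(-1) - 165 = 5/63 - 165 = -10390/63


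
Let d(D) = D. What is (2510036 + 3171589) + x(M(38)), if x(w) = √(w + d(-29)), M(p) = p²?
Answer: 5681625 + √1415 ≈ 5.6817e+6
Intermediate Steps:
x(w) = √(-29 + w) (x(w) = √(w - 29) = √(-29 + w))
(2510036 + 3171589) + x(M(38)) = (2510036 + 3171589) + √(-29 + 38²) = 5681625 + √(-29 + 1444) = 5681625 + √1415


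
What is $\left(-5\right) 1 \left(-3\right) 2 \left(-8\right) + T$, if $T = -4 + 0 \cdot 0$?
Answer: $-244$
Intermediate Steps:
$T = -4$ ($T = -4 + 0 = -4$)
$\left(-5\right) 1 \left(-3\right) 2 \left(-8\right) + T = \left(-5\right) 1 \left(-3\right) 2 \left(-8\right) - 4 = \left(-5\right) \left(-3\right) \left(-16\right) - 4 = 15 \left(-16\right) - 4 = -240 - 4 = -244$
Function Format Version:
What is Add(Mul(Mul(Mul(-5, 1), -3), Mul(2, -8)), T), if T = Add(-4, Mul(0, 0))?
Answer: -244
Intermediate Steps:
T = -4 (T = Add(-4, 0) = -4)
Add(Mul(Mul(Mul(-5, 1), -3), Mul(2, -8)), T) = Add(Mul(Mul(Mul(-5, 1), -3), Mul(2, -8)), -4) = Add(Mul(Mul(-5, -3), -16), -4) = Add(Mul(15, -16), -4) = Add(-240, -4) = -244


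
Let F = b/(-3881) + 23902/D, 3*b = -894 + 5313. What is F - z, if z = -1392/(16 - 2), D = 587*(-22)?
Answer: 17050242488/175417319 ≈ 97.198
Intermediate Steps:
b = 1473 (b = (-894 + 5313)/3 = (⅓)*4419 = 1473)
D = -12914
z = -696/7 (z = -1392/14 = (1/14)*(-1392) = -696/7 ≈ -99.429)
F = -55892992/25059617 (F = 1473/(-3881) + 23902/(-12914) = 1473*(-1/3881) + 23902*(-1/12914) = -1473/3881 - 11951/6457 = -55892992/25059617 ≈ -2.2304)
F - z = -55892992/25059617 - 1*(-696/7) = -55892992/25059617 + 696/7 = 17050242488/175417319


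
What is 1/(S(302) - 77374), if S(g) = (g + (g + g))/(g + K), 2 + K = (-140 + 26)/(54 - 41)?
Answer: -631/48821031 ≈ -1.2925e-5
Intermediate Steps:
K = -140/13 (K = -2 + (-140 + 26)/(54 - 41) = -2 - 114/13 = -140/13 ≈ -10.769)
S(g) = 3*g/(-140/13 + g) (S(g) = (g + (g + g))/(g - 140/13) = (g + 2*g)/(-140/13 + g) = (3*g)/(-140/13 + g) = 3*g/(-140/13 + g))
1/(S(302) - 77374) = 1/(39*302/(-140 + 13*302) - 77374) = 1/(39*302/(-140 + 3926) - 77374) = 1/(39*302/3786 - 77374) = 1/(39*302*(1/3786) - 77374) = 1/(1963/631 - 77374) = 1/(-48821031/631) = -631/48821031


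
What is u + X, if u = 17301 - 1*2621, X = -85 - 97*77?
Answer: 7126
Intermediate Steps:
X = -7554 (X = -85 - 7469 = -7554)
u = 14680 (u = 17301 - 2621 = 14680)
u + X = 14680 - 7554 = 7126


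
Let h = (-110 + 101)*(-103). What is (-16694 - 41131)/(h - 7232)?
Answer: 11565/1261 ≈ 9.1713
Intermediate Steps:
h = 927 (h = -9*(-103) = 927)
(-16694 - 41131)/(h - 7232) = (-16694 - 41131)/(927 - 7232) = -57825/(-6305) = -57825*(-1/6305) = 11565/1261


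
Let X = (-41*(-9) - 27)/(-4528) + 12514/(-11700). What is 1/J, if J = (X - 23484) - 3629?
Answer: -6622200/179555291699 ≈ -3.6881e-5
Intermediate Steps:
X = -7583099/6622200 (X = (369 - 27)*(-1/4528) + 12514*(-1/11700) = 342*(-1/4528) - 6257/5850 = -171/2264 - 6257/5850 = -7583099/6622200 ≈ -1.1451)
J = -179555291699/6622200 (J = (-7583099/6622200 - 23484) - 3629 = -155523327899/6622200 - 3629 = -179555291699/6622200 ≈ -27114.)
1/J = 1/(-179555291699/6622200) = -6622200/179555291699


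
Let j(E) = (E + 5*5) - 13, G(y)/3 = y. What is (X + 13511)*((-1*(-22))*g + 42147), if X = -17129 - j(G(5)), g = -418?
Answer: -120106395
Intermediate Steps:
G(y) = 3*y
j(E) = 12 + E (j(E) = (E + 25) - 13 = (25 + E) - 13 = 12 + E)
X = -17156 (X = -17129 - (12 + 3*5) = -17129 - (12 + 15) = -17129 - 1*27 = -17129 - 27 = -17156)
(X + 13511)*((-1*(-22))*g + 42147) = (-17156 + 13511)*(-1*(-22)*(-418) + 42147) = -3645*(22*(-418) + 42147) = -3645*(-9196 + 42147) = -3645*32951 = -120106395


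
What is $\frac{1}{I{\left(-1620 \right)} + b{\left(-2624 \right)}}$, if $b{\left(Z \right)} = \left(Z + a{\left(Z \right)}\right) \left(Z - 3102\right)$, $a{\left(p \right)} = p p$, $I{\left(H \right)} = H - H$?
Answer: $- \frac{1}{39410637952} \approx -2.5374 \cdot 10^{-11}$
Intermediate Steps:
$I{\left(H \right)} = 0$
$a{\left(p \right)} = p^{2}$
$b{\left(Z \right)} = \left(-3102 + Z\right) \left(Z + Z^{2}\right)$ ($b{\left(Z \right)} = \left(Z + Z^{2}\right) \left(Z - 3102\right) = \left(Z + Z^{2}\right) \left(-3102 + Z\right) = \left(-3102 + Z\right) \left(Z + Z^{2}\right)$)
$\frac{1}{I{\left(-1620 \right)} + b{\left(-2624 \right)}} = \frac{1}{0 - 2624 \left(-3102 + \left(-2624\right)^{2} - -8137024\right)} = \frac{1}{0 - 2624 \left(-3102 + 6885376 + 8137024\right)} = \frac{1}{0 - 39410637952} = \frac{1}{-39410637952} = - \frac{1}{39410637952}$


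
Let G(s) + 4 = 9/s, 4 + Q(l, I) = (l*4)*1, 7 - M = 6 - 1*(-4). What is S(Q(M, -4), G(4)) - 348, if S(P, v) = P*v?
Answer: -320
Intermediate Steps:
M = -3 (M = 7 - (6 - 1*(-4)) = 7 - (6 + 4) = 7 - 1*10 = 7 - 10 = -3)
Q(l, I) = -4 + 4*l (Q(l, I) = -4 + (l*4)*1 = -4 + (4*l)*1 = -4 + 4*l)
G(s) = -4 + 9/s
S(Q(M, -4), G(4)) - 348 = (-4 + 4*(-3))*(-4 + 9/4) - 348 = (-4 - 12)*(-4 + 9*(¼)) - 348 = -16*(-4 + 9/4) - 348 = -16*(-7/4) - 348 = 28 - 348 = -320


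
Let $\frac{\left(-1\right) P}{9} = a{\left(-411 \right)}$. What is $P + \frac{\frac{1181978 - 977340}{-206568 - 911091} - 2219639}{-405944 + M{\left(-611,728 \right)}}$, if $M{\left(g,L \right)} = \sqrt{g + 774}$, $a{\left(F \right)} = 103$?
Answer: $- \frac{169727442035239007273}{184179620056752207} + \frac{2480799709739 \sqrt{163}}{184179620056752207} \approx -921.53$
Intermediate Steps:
$M{\left(g,L \right)} = \sqrt{774 + g}$
$P = -927$ ($P = \left(-9\right) 103 = -927$)
$P + \frac{\frac{1181978 - 977340}{-206568 - 911091} - 2219639}{-405944 + M{\left(-611,728 \right)}} = -927 + \frac{\frac{1181978 - 977340}{-206568 - 911091} - 2219639}{-405944 + \sqrt{774 - 611}} = -927 + \frac{\frac{204638}{-1117659} - 2219639}{-405944 + \sqrt{163}} = -927 + \frac{204638 \left(- \frac{1}{1117659}\right) - 2219639}{-405944 + \sqrt{163}} = -927 + \frac{- \frac{204638}{1117659} - 2219639}{-405944 + \sqrt{163}} = -927 - \frac{2480799709739}{1117659 \left(-405944 + \sqrt{163}\right)}$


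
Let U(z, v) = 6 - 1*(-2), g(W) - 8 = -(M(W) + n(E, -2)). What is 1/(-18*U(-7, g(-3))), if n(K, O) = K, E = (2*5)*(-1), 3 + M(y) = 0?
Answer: -1/144 ≈ -0.0069444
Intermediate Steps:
M(y) = -3 (M(y) = -3 + 0 = -3)
E = -10 (E = 10*(-1) = -10)
g(W) = 21 (g(W) = 8 - (-3 - 10) = 8 - 1*(-13) = 8 + 13 = 21)
U(z, v) = 8 (U(z, v) = 6 + 2 = 8)
1/(-18*U(-7, g(-3))) = 1/(-18*8) = 1/(-144) = -1/144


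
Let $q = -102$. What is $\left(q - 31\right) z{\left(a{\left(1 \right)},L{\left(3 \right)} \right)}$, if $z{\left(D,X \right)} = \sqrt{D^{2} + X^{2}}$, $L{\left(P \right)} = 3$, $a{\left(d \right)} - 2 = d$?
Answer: $- 399 \sqrt{2} \approx -564.27$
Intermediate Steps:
$a{\left(d \right)} = 2 + d$
$\left(q - 31\right) z{\left(a{\left(1 \right)},L{\left(3 \right)} \right)} = \left(-102 - 31\right) \sqrt{\left(2 + 1\right)^{2} + 3^{2}} = - 133 \sqrt{3^{2} + 9} = - 133 \sqrt{9 + 9} = - 133 \sqrt{18} = - 133 \cdot 3 \sqrt{2} = - 399 \sqrt{2}$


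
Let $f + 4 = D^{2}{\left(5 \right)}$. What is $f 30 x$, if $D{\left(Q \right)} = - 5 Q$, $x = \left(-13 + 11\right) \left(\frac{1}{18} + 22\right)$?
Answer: $-821790$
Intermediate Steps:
$x = - \frac{397}{9}$ ($x = - 2 \left(\frac{1}{18} + 22\right) = \left(-2\right) \frac{397}{18} = - \frac{397}{9} \approx -44.111$)
$f = 621$ ($f = -4 + \left(\left(-5\right) 5\right)^{2} = -4 + \left(-25\right)^{2} = -4 + 625 = 621$)
$f 30 x = 621 \cdot 30 \left(- \frac{397}{9}\right) = 18630 \left(- \frac{397}{9}\right) = -821790$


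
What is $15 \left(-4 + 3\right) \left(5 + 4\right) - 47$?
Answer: $-182$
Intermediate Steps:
$15 \left(-4 + 3\right) \left(5 + 4\right) - 47 = 15 \left(\left(-1\right) 9\right) - 47 = 15 \left(-9\right) - 47 = -135 - 47 = -182$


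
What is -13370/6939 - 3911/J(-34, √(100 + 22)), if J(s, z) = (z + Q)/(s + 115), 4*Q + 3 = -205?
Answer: 57136270804/8958249 + 316791*√122/2582 ≈ 7733.2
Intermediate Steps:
Q = -52 (Q = -¾ + (¼)*(-205) = -¾ - 205/4 = -52)
J(s, z) = (-52 + z)/(115 + s) (J(s, z) = (z - 52)/(s + 115) = (-52 + z)/(115 + s))
-13370/6939 - 3911/J(-34, √(100 + 22)) = -13370/6939 - 3911*(115 - 34)/(-52 + √(100 + 22)) = -13370*1/6939 - 3911*81/(-52 + √122) = -13370/6939 - 3911*81/(-52 + √122) = -13370/6939 - 3911/(-52/81 + √122/81)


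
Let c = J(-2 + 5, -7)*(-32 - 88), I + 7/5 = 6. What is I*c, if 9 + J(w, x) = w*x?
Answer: 16560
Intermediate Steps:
I = 23/5 (I = -7/5 + 6 = 23/5 ≈ 4.6000)
J(w, x) = -9 + w*x
c = 3600 (c = (-9 + (-2 + 5)*(-7))*(-32 - 88) = (-9 + 3*(-7))*(-120) = (-9 - 21)*(-120) = -30*(-120) = 3600)
I*c = (23/5)*3600 = 16560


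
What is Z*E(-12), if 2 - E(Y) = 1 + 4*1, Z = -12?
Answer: 36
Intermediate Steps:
E(Y) = -3 (E(Y) = 2 - (1 + 4*1) = 2 - (1 + 4) = 2 - 1*5 = 2 - 5 = -3)
Z*E(-12) = -12*(-3) = 36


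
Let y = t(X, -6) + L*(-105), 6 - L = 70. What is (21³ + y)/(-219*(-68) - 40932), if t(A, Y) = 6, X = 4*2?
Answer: -5329/8680 ≈ -0.61394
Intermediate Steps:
L = -64 (L = 6 - 1*70 = 6 - 70 = -64)
X = 8
y = 6726 (y = 6 - 64*(-105) = 6 + 6720 = 6726)
(21³ + y)/(-219*(-68) - 40932) = (21³ + 6726)/(-219*(-68) - 40932) = (9261 + 6726)/(14892 - 40932) = 15987/(-26040) = 15987*(-1/26040) = -5329/8680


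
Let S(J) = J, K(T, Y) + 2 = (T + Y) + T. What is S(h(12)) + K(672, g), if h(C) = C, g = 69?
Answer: 1423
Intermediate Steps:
K(T, Y) = -2 + Y + 2*T (K(T, Y) = -2 + ((T + Y) + T) = -2 + (Y + 2*T) = -2 + Y + 2*T)
S(h(12)) + K(672, g) = 12 + (-2 + 69 + 2*672) = 12 + (-2 + 69 + 1344) = 12 + 1411 = 1423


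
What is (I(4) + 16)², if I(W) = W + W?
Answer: 576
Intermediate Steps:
I(W) = 2*W
(I(4) + 16)² = (2*4 + 16)² = (8 + 16)² = 24² = 576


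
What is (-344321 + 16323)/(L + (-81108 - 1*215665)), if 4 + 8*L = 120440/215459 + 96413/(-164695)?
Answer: 8464738612072720/7658919055710337 ≈ 1.1052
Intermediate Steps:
L = -142877262787/283880160040 (L = -½ + (120440/215459 + 96413/(-164695))/8 = -½ + (120440*(1/215459) + 96413*(-1/164695))/8 = -½ + (120440/215459 - 96413/164695)/8 = -½ + (⅛)*(-937182767/35485020005) = -½ - 937182767/283880160040 = -142877262787/283880160040 ≈ -0.50330)
(-344321 + 16323)/(L + (-81108 - 1*215665)) = (-344321 + 16323)/(-142877262787/283880160040 + (-81108 - 1*215665)) = -327998/(-142877262787/283880160040 + (-81108 - 215665)) = -327998/(-142877262787/283880160040 - 296773) = -327998/(-84248109612813707/283880160040) = -327998*(-283880160040/84248109612813707) = 8464738612072720/7658919055710337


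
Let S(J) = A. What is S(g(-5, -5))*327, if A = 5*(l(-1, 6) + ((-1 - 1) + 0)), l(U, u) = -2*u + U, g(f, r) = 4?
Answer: -24525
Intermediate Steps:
l(U, u) = U - 2*u
A = -75 (A = 5*((-1 - 2*6) + ((-1 - 1) + 0)) = 5*((-1 - 12) + (-2 + 0)) = 5*(-13 - 2) = 5*(-15) = -75)
S(J) = -75
S(g(-5, -5))*327 = -75*327 = -24525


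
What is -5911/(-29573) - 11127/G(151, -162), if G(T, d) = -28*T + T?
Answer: 117719306/40189707 ≈ 2.9291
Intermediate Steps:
G(T, d) = -27*T
-5911/(-29573) - 11127/G(151, -162) = -5911/(-29573) - 11127/((-27*151)) = -5911*(-1/29573) - 11127/(-4077) = 5911/29573 - 11127*(-1/4077) = 5911/29573 + 3709/1359 = 117719306/40189707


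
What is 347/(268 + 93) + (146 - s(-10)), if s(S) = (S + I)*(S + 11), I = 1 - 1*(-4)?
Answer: 54858/361 ≈ 151.96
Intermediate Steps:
I = 5 (I = 1 + 4 = 5)
s(S) = (5 + S)*(11 + S) (s(S) = (S + 5)*(S + 11) = (5 + S)*(11 + S))
347/(268 + 93) + (146 - s(-10)) = 347/(268 + 93) + (146 - (55 + (-10)² + 16*(-10))) = 347/361 + (146 - (55 + 100 - 160)) = (1/361)*347 + (146 - 1*(-5)) = 347/361 + (146 + 5) = 347/361 + 151 = 54858/361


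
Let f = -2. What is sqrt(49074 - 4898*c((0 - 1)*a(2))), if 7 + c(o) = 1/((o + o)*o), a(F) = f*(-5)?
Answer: sqrt(8333551)/10 ≈ 288.68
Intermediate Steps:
a(F) = 10 (a(F) = -2*(-5) = 10)
c(o) = -7 + 1/(2*o**2) (c(o) = -7 + 1/((o + o)*o) = -7 + 1/(((2*o))*o) = -7 + (1/(2*o))/o = -7 + 1/(2*o**2))
sqrt(49074 - 4898*c((0 - 1)*a(2))) = sqrt(49074 - 4898*(-7 + 1/(2*((0 - 1)*10)**2))) = sqrt(49074 - 4898*(-7 + 1/(2*(-1*10)**2))) = sqrt(49074 - 4898*(-7 + (1/2)/(-10)**2)) = sqrt(49074 - 4898*(-7 + (1/2)*(1/100))) = sqrt(49074 - 4898*(-7 + 1/200)) = sqrt(49074 - 4898*(-1399/200)) = sqrt(49074 + 3426151/100) = sqrt(8333551/100) = sqrt(8333551)/10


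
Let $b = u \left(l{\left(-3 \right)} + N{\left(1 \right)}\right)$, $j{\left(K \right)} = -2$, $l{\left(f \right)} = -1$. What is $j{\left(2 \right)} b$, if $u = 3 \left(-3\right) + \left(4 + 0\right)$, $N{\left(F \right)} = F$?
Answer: $0$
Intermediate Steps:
$u = -5$ ($u = -9 + 4 = -5$)
$b = 0$ ($b = - 5 \left(-1 + 1\right) = \left(-5\right) 0 = 0$)
$j{\left(2 \right)} b = \left(-2\right) 0 = 0$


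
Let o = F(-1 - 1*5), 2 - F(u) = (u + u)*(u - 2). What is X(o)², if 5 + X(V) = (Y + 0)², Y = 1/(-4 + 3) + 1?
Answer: 25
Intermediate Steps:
Y = 0 (Y = 1/(-1) + 1 = -1 + 1 = 0)
F(u) = 2 - 2*u*(-2 + u) (F(u) = 2 - (u + u)*(u - 2) = 2 - 2*u*(-2 + u))
o = -94 (o = 2 - 2*(-1 - 1*5)² + 4*(-1 - 1*5) = 2 - 2*(-1 - 5)² + 4*(-1 - 5) = 2 - 2*(-6)² + 4*(-6) = 2 - 2*36 - 24 = 2 - 72 - 24 = -94)
X(V) = -5 (X(V) = -5 + (0 + 0)² = -5 + 0² = -5 + 0 = -5)
X(o)² = (-5)² = 25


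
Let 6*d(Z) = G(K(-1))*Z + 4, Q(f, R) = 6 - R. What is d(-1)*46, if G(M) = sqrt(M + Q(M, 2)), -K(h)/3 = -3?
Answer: 92/3 - 23*sqrt(13)/3 ≈ 3.0241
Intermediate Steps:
K(h) = 9 (K(h) = -3*(-3) = 9)
G(M) = sqrt(4 + M) (G(M) = sqrt(M + (6 - 1*2)) = sqrt(M + (6 - 2)) = sqrt(M + 4) = sqrt(4 + M))
d(Z) = 2/3 + Z*sqrt(13)/6 (d(Z) = (sqrt(4 + 9)*Z + 4)/6 = (sqrt(13)*Z + 4)/6 = (Z*sqrt(13) + 4)/6 = (4 + Z*sqrt(13))/6 = 2/3 + Z*sqrt(13)/6)
d(-1)*46 = (2/3 + (1/6)*(-1)*sqrt(13))*46 = (2/3 - sqrt(13)/6)*46 = 92/3 - 23*sqrt(13)/3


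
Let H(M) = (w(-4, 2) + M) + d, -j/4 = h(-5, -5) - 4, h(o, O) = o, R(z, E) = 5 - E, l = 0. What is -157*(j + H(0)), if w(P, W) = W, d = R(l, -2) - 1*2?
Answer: -6751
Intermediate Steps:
d = 5 (d = (5 - 1*(-2)) - 1*2 = (5 + 2) - 2 = 7 - 2 = 5)
j = 36 (j = -4*(-5 - 4) = -4*(-9) = 36)
H(M) = 7 + M (H(M) = (2 + M) + 5 = 7 + M)
-157*(j + H(0)) = -157*(36 + (7 + 0)) = -157*(36 + 7) = -157*43 = -6751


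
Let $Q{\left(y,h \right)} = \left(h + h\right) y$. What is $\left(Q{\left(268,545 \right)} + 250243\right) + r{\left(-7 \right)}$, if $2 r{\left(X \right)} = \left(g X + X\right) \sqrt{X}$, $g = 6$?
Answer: $542363 - \frac{49 i \sqrt{7}}{2} \approx 5.4236 \cdot 10^{5} - 64.821 i$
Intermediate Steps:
$r{\left(X \right)} = \frac{7 X^{\frac{3}{2}}}{2}$ ($r{\left(X \right)} = \frac{\left(6 X + X\right) \sqrt{X}}{2} = \frac{7 X \sqrt{X}}{2} = \frac{7 X^{\frac{3}{2}}}{2}$)
$Q{\left(y,h \right)} = 2 h y$
$\left(Q{\left(268,545 \right)} + 250243\right) + r{\left(-7 \right)} = \left(2 \cdot 545 \cdot 268 + 250243\right) + \frac{7 \left(-7\right)^{\frac{3}{2}}}{2} = \left(292120 + 250243\right) + \frac{7 \left(- 7 i \sqrt{7}\right)}{2} = 542363 - \frac{49 i \sqrt{7}}{2}$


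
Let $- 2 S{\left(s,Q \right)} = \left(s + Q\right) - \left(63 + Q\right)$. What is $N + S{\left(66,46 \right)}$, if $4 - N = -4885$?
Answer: $\frac{9775}{2} \approx 4887.5$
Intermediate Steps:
$N = 4889$ ($N = 4 - -4885 = 4 + 4885 = 4889$)
$S{\left(s,Q \right)} = \frac{63}{2} - \frac{s}{2}$ ($S{\left(s,Q \right)} = - \frac{\left(s + Q\right) - \left(63 + Q\right)}{2} = - \frac{\left(Q + s\right) - \left(63 + Q\right)}{2} = - \frac{-63 + s}{2} = \frac{63}{2} - \frac{s}{2}$)
$N + S{\left(66,46 \right)} = 4889 + \left(\frac{63}{2} - 33\right) = 4889 - \frac{3}{2} = \frac{9775}{2}$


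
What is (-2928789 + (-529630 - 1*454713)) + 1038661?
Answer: -2874471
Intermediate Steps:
(-2928789 + (-529630 - 1*454713)) + 1038661 = (-2928789 + (-529630 - 454713)) + 1038661 = (-2928789 - 984343) + 1038661 = -3913132 + 1038661 = -2874471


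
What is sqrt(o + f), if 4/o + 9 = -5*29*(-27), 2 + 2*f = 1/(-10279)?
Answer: I*sqrt(178936885183546)/13383258 ≈ 0.99951*I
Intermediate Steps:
f = -20559/20558 (f = -1 + (1/2)/(-10279) = -1 + (1/2)*(-1/10279) = -1 - 1/20558 = -20559/20558 ≈ -1.0000)
o = 2/1953 (o = 4/(-9 - 5*29*(-27)) = 4/(-9 - 145*(-27)) = 4/(-9 + 3915) = 4/3906 = 4*(1/3906) = 2/1953 ≈ 0.0010241)
sqrt(o + f) = sqrt(2/1953 - 20559/20558) = sqrt(-40110611/40149774) = I*sqrt(178936885183546)/13383258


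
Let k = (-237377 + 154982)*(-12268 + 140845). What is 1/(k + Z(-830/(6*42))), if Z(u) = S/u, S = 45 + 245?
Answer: -83/879310466253 ≈ -9.4392e-11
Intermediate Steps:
S = 290
Z(u) = 290/u
k = -10594101915 (k = -82395*128577 = -10594101915)
1/(k + Z(-830/(6*42))) = 1/(-10594101915 + 290/((-830/(6*42)))) = 1/(-10594101915 + 290/((-830/252))) = 1/(-10594101915 + 290/((-830*1/252))) = 1/(-10594101915 + 290/(-415/126)) = 1/(-10594101915 + 290*(-126/415)) = 1/(-10594101915 - 7308/83) = 1/(-879310466253/83) = -83/879310466253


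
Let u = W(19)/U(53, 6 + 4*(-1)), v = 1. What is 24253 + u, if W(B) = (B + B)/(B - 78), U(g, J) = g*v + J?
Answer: 78700947/3245 ≈ 24253.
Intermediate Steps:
U(g, J) = J + g (U(g, J) = g*1 + J = g + J = J + g)
W(B) = 2*B/(-78 + B) (W(B) = (2*B)/(-78 + B) = 2*B/(-78 + B))
u = -38/3245 (u = (2*19/(-78 + 19))/((6 + 4*(-1)) + 53) = (2*19/(-59))/((6 - 4) + 53) = (2*19*(-1/59))/(2 + 53) = -38/59/55 = -38/59*1/55 = -38/3245 ≈ -0.011710)
24253 + u = 24253 - 38/3245 = 78700947/3245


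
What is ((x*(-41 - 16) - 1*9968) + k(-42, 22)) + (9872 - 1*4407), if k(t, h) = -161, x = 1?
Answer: -4721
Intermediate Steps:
((x*(-41 - 16) - 1*9968) + k(-42, 22)) + (9872 - 1*4407) = ((1*(-41 - 16) - 1*9968) - 161) + (9872 - 1*4407) = ((1*(-57) - 9968) - 161) + (9872 - 4407) = ((-57 - 9968) - 161) + 5465 = (-10025 - 161) + 5465 = -10186 + 5465 = -4721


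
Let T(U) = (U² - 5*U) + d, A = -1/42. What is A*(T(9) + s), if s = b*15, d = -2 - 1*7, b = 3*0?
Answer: -9/14 ≈ -0.64286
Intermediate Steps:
b = 0
A = -1/42 (A = -1*1/42 = -1/42 ≈ -0.023810)
d = -9 (d = -2 - 7 = -9)
T(U) = -9 + U² - 5*U (T(U) = (U² - 5*U) - 9 = -9 + U² - 5*U)
s = 0 (s = 0*15 = 0)
A*(T(9) + s) = -((-9 + 9² - 5*9) + 0)/42 = -((-9 + 81 - 45) + 0)/42 = -(27 + 0)/42 = -1/42*27 = -9/14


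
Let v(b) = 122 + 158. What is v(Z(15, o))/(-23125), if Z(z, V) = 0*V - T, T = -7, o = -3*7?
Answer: -56/4625 ≈ -0.012108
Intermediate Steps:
o = -21
Z(z, V) = 7 (Z(z, V) = 0*V - 1*(-7) = 0 + 7 = 7)
v(b) = 280
v(Z(15, o))/(-23125) = 280/(-23125) = 280*(-1/23125) = -56/4625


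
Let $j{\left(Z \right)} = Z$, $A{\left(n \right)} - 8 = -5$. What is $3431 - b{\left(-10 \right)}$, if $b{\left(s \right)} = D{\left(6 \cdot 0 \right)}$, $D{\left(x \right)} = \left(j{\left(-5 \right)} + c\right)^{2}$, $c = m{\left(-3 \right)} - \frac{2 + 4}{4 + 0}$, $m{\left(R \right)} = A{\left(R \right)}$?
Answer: $\frac{13675}{4} \approx 3418.8$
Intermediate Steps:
$A{\left(n \right)} = 3$ ($A{\left(n \right)} = 8 - 5 = 3$)
$m{\left(R \right)} = 3$
$c = \frac{3}{2}$ ($c = 3 - \frac{2 + 4}{4 + 0} = 3 - \frac{6}{4} = 3 - 6 \cdot \frac{1}{4} = 3 - \frac{3}{2} = \frac{3}{2} \approx 1.5$)
$D{\left(x \right)} = \frac{49}{4}$ ($D{\left(x \right)} = \left(-5 + \frac{3}{2}\right)^{2} = \left(- \frac{7}{2}\right)^{2} = \frac{49}{4}$)
$b{\left(s \right)} = \frac{49}{4}$
$3431 - b{\left(-10 \right)} = 3431 - \frac{49}{4} = \frac{13675}{4}$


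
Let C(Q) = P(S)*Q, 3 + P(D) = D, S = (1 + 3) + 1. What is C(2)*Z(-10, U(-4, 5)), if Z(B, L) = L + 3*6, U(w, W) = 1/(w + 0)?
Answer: 71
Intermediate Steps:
S = 5 (S = 4 + 1 = 5)
P(D) = -3 + D
U(w, W) = 1/w
C(Q) = 2*Q (C(Q) = (-3 + 5)*Q = 2*Q)
Z(B, L) = 18 + L (Z(B, L) = L + 18 = 18 + L)
C(2)*Z(-10, U(-4, 5)) = (2*2)*(18 + 1/(-4)) = 4*(18 - 1/4) = 4*(71/4) = 71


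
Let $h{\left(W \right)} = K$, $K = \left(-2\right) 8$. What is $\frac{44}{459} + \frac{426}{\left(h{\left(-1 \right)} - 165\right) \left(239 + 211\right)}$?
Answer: $\frac{188237}{2076975} \approx 0.09063$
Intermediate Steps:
$K = -16$
$h{\left(W \right)} = -16$
$\frac{44}{459} + \frac{426}{\left(h{\left(-1 \right)} - 165\right) \left(239 + 211\right)} = \frac{44}{459} + \frac{426}{\left(-16 - 165\right) \left(239 + 211\right)} = 44 \cdot \frac{1}{459} + \frac{426}{\left(-181\right) 450} = \frac{44}{459} + \frac{426}{-81450} = \frac{44}{459} + 426 \left(- \frac{1}{81450}\right) = \frac{44}{459} - \frac{71}{13575} = \frac{188237}{2076975}$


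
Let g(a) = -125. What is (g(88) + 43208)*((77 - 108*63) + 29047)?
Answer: 961612560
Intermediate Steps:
(g(88) + 43208)*((77 - 108*63) + 29047) = (-125 + 43208)*((77 - 108*63) + 29047) = 43083*((77 - 6804) + 29047) = 43083*(-6727 + 29047) = 43083*22320 = 961612560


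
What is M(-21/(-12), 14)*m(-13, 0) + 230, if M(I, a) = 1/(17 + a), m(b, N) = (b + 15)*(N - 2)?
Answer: 7126/31 ≈ 229.87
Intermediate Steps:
m(b, N) = (-2 + N)*(15 + b) (m(b, N) = (15 + b)*(-2 + N) = (-2 + N)*(15 + b))
M(-21/(-12), 14)*m(-13, 0) + 230 = (-30 - 2*(-13) + 15*0 + 0*(-13))/(17 + 14) + 230 = (-30 + 26 + 0 + 0)/31 + 230 = (1/31)*(-4) + 230 = -4/31 + 230 = 7126/31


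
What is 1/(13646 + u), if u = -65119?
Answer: -1/51473 ≈ -1.9428e-5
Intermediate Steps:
1/(13646 + u) = 1/(13646 - 65119) = 1/(-51473) = -1/51473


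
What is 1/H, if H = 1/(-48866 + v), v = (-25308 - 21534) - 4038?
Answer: -99746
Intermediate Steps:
v = -50880 (v = -46842 - 4038 = -50880)
H = -1/99746 (H = 1/(-48866 - 50880) = 1/(-99746) = -1/99746 ≈ -1.0025e-5)
1/H = 1/(-1/99746) = -99746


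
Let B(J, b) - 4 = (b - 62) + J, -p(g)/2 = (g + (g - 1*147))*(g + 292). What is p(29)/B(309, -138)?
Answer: 57138/113 ≈ 505.65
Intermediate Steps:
p(g) = -2*(-147 + 2*g)*(292 + g) (p(g) = -2*(g + (g - 1*147))*(g + 292) = -2*(g + (g - 147))*(292 + g) = -2*(g + (-147 + g))*(292 + g) = -2*(-147 + 2*g)*(292 + g))
B(J, b) = -58 + J + b (B(J, b) = 4 + ((b - 62) + J) = 4 + ((-62 + b) + J) = 4 + (-62 + J + b) = -58 + J + b)
p(29)/B(309, -138) = (85848 - 874*29 - 4*29²)/(-58 + 309 - 138) = (85848 - 25346 - 4*841)/113 = (85848 - 25346 - 3364)*(1/113) = 57138*(1/113) = 57138/113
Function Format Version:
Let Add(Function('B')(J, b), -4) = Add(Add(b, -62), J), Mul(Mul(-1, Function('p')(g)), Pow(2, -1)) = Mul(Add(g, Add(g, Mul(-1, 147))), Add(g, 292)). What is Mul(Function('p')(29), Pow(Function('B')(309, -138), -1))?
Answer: Rational(57138, 113) ≈ 505.65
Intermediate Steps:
Function('p')(g) = Mul(-2, Add(-147, Mul(2, g)), Add(292, g)) (Function('p')(g) = Mul(-2, Mul(Add(g, Add(g, Mul(-1, 147))), Add(g, 292))) = Mul(-2, Mul(Add(g, Add(g, -147)), Add(292, g))) = Mul(-2, Mul(Add(g, Add(-147, g)), Add(292, g))) = Mul(-2, Mul(Add(-147, Mul(2, g)), Add(292, g))) = Mul(-2, Add(-147, Mul(2, g)), Add(292, g)))
Function('B')(J, b) = Add(-58, J, b) (Function('B')(J, b) = Add(4, Add(Add(b, -62), J)) = Add(4, Add(Add(-62, b), J)) = Add(4, Add(-62, J, b)) = Add(-58, J, b))
Mul(Function('p')(29), Pow(Function('B')(309, -138), -1)) = Mul(Add(85848, Mul(-874, 29), Mul(-4, Pow(29, 2))), Pow(Add(-58, 309, -138), -1)) = Mul(Add(85848, -25346, Mul(-4, 841)), Pow(113, -1)) = Mul(Add(85848, -25346, -3364), Rational(1, 113)) = Mul(57138, Rational(1, 113)) = Rational(57138, 113)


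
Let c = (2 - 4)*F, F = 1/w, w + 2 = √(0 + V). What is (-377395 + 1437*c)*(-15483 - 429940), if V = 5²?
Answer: 168527128319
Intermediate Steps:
V = 25
w = 3 (w = -2 + √(0 + 25) = -2 + √25 = -2 + 5 = 3)
F = ⅓ (F = 1/3 = ⅓ ≈ 0.33333)
c = -⅔ (c = (2 - 4)*(⅓) = -2*⅓ = -⅔ ≈ -0.66667)
(-377395 + 1437*c)*(-15483 - 429940) = (-377395 + 1437*(-⅔))*(-15483 - 429940) = (-377395 - 958)*(-445423) = -378353*(-445423) = 168527128319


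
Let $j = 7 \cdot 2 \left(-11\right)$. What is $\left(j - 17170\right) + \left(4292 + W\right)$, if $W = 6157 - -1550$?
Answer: $-5325$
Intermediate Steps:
$W = 7707$ ($W = 6157 + 1550 = 7707$)
$j = -154$ ($j = 14 \left(-11\right) = -154$)
$\left(j - 17170\right) + \left(4292 + W\right) = \left(-154 - 17170\right) + \left(4292 + 7707\right) = -17324 + 11999 = -5325$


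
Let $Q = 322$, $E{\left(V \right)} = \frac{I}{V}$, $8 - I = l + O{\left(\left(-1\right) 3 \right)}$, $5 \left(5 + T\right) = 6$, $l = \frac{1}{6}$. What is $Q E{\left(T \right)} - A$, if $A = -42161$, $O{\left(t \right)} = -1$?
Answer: $\frac{2360512}{57} \approx 41413.0$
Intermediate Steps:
$l = \frac{1}{6} \approx 0.16667$
$T = - \frac{19}{5}$ ($T = -5 + \frac{1}{5} \cdot 6 = -5 + \frac{6}{5} = - \frac{19}{5} \approx -3.8$)
$I = \frac{53}{6}$ ($I = 8 - \left(\frac{1}{6} - 1\right) = 8 - - \frac{5}{6} = 8 + \frac{5}{6} = \frac{53}{6} \approx 8.8333$)
$E{\left(V \right)} = \frac{53}{6 V}$
$Q E{\left(T \right)} - A = 322 \frac{53}{6 \left(- \frac{19}{5}\right)} - -42161 = 322 \cdot \frac{53}{6} \left(- \frac{5}{19}\right) + 42161 = 322 \left(- \frac{265}{114}\right) + 42161 = - \frac{42665}{57} + 42161 = \frac{2360512}{57}$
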